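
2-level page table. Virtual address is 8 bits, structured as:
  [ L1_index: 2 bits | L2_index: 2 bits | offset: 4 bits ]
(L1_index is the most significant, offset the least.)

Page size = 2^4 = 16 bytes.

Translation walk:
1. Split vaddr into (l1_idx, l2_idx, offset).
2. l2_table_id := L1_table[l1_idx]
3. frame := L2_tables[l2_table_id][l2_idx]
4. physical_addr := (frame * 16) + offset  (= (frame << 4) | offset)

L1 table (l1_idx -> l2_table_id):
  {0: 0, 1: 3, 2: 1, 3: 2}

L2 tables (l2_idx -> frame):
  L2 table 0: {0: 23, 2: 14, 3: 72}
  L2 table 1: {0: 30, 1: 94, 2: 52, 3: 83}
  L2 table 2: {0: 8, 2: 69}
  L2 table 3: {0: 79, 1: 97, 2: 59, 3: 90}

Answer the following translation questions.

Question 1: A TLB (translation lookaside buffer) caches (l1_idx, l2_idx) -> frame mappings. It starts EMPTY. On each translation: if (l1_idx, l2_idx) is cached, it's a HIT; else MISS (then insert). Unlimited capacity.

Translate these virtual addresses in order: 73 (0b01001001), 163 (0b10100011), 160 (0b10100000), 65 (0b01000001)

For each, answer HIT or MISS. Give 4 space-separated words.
vaddr=73: (1,0) not in TLB -> MISS, insert
vaddr=163: (2,2) not in TLB -> MISS, insert
vaddr=160: (2,2) in TLB -> HIT
vaddr=65: (1,0) in TLB -> HIT

Answer: MISS MISS HIT HIT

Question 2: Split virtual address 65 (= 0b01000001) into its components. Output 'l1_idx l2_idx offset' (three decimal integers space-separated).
Answer: 1 0 1

Derivation:
vaddr = 65 = 0b01000001
  top 2 bits -> l1_idx = 1
  next 2 bits -> l2_idx = 0
  bottom 4 bits -> offset = 1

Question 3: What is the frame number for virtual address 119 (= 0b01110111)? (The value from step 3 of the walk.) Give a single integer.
Answer: 90

Derivation:
vaddr = 119: l1_idx=1, l2_idx=3
L1[1] = 3; L2[3][3] = 90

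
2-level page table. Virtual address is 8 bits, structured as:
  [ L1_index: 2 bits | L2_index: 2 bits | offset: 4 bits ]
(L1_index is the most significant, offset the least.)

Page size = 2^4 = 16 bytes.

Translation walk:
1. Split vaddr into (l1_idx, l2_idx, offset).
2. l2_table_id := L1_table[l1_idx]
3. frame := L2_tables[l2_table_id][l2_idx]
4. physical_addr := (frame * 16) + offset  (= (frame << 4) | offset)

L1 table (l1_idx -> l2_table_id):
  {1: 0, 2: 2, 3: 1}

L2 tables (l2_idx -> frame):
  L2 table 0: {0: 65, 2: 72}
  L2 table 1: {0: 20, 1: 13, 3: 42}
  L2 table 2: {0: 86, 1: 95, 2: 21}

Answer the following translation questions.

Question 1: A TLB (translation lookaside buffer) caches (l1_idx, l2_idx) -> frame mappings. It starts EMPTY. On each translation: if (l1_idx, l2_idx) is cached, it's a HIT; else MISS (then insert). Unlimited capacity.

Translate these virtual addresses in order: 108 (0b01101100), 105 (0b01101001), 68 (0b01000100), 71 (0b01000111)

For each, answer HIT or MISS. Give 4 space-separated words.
Answer: MISS HIT MISS HIT

Derivation:
vaddr=108: (1,2) not in TLB -> MISS, insert
vaddr=105: (1,2) in TLB -> HIT
vaddr=68: (1,0) not in TLB -> MISS, insert
vaddr=71: (1,0) in TLB -> HIT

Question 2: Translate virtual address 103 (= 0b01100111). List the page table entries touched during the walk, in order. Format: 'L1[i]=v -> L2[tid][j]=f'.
vaddr = 103 = 0b01100111
Split: l1_idx=1, l2_idx=2, offset=7

Answer: L1[1]=0 -> L2[0][2]=72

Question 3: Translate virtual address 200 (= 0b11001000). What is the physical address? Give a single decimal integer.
vaddr = 200 = 0b11001000
Split: l1_idx=3, l2_idx=0, offset=8
L1[3] = 1
L2[1][0] = 20
paddr = 20 * 16 + 8 = 328

Answer: 328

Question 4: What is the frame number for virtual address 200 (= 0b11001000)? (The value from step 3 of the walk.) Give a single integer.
Answer: 20

Derivation:
vaddr = 200: l1_idx=3, l2_idx=0
L1[3] = 1; L2[1][0] = 20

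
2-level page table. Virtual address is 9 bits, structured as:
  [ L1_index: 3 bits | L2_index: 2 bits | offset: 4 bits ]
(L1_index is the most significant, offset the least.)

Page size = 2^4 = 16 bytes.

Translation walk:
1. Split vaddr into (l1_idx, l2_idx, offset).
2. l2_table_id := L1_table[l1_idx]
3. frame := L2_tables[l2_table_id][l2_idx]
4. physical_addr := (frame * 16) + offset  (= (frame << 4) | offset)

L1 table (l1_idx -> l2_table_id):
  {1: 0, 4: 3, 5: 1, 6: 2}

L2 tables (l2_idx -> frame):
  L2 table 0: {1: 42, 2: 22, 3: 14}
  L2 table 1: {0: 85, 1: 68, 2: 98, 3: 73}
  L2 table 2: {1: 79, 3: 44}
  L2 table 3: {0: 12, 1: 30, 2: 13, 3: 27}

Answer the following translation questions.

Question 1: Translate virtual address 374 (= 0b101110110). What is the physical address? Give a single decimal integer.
vaddr = 374 = 0b101110110
Split: l1_idx=5, l2_idx=3, offset=6
L1[5] = 1
L2[1][3] = 73
paddr = 73 * 16 + 6 = 1174

Answer: 1174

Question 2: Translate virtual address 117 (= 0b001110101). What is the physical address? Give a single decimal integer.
Answer: 229

Derivation:
vaddr = 117 = 0b001110101
Split: l1_idx=1, l2_idx=3, offset=5
L1[1] = 0
L2[0][3] = 14
paddr = 14 * 16 + 5 = 229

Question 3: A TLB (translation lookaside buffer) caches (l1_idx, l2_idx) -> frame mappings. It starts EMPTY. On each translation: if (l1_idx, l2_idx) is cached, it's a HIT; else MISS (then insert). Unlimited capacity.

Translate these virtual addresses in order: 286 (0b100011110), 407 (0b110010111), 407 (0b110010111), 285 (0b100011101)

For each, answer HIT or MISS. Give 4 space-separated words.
Answer: MISS MISS HIT HIT

Derivation:
vaddr=286: (4,1) not in TLB -> MISS, insert
vaddr=407: (6,1) not in TLB -> MISS, insert
vaddr=407: (6,1) in TLB -> HIT
vaddr=285: (4,1) in TLB -> HIT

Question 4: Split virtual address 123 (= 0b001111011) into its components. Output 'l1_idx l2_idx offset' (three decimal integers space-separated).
Answer: 1 3 11

Derivation:
vaddr = 123 = 0b001111011
  top 3 bits -> l1_idx = 1
  next 2 bits -> l2_idx = 3
  bottom 4 bits -> offset = 11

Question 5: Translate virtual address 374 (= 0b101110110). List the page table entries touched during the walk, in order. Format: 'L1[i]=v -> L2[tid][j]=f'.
vaddr = 374 = 0b101110110
Split: l1_idx=5, l2_idx=3, offset=6

Answer: L1[5]=1 -> L2[1][3]=73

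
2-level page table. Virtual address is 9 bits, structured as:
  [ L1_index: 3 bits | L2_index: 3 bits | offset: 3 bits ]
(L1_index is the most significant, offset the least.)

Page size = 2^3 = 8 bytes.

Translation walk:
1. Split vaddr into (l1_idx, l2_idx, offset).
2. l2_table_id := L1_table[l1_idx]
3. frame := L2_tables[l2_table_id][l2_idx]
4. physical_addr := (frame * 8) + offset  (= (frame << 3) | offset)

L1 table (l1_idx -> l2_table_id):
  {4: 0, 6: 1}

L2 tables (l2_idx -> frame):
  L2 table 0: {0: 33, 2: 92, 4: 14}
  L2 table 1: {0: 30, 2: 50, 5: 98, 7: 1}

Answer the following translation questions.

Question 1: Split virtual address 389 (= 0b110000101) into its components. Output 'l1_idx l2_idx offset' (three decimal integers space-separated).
Answer: 6 0 5

Derivation:
vaddr = 389 = 0b110000101
  top 3 bits -> l1_idx = 6
  next 3 bits -> l2_idx = 0
  bottom 3 bits -> offset = 5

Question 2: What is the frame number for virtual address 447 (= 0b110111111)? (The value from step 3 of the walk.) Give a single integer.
Answer: 1

Derivation:
vaddr = 447: l1_idx=6, l2_idx=7
L1[6] = 1; L2[1][7] = 1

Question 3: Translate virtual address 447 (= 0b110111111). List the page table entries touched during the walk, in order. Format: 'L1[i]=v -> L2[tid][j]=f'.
vaddr = 447 = 0b110111111
Split: l1_idx=6, l2_idx=7, offset=7

Answer: L1[6]=1 -> L2[1][7]=1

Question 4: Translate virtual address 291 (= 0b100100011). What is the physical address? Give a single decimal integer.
vaddr = 291 = 0b100100011
Split: l1_idx=4, l2_idx=4, offset=3
L1[4] = 0
L2[0][4] = 14
paddr = 14 * 8 + 3 = 115

Answer: 115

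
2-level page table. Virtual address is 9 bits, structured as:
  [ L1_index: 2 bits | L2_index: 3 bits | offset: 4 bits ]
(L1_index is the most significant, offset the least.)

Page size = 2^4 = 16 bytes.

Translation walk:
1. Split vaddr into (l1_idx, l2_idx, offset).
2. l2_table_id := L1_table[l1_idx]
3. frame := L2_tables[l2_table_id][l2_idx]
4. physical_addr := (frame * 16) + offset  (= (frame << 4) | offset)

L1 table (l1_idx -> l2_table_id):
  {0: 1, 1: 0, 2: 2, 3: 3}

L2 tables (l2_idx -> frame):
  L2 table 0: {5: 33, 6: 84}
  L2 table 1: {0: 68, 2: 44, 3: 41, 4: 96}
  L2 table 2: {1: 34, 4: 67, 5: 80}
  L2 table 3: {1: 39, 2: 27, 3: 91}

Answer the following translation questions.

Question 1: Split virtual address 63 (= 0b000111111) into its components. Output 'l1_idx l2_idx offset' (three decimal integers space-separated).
vaddr = 63 = 0b000111111
  top 2 bits -> l1_idx = 0
  next 3 bits -> l2_idx = 3
  bottom 4 bits -> offset = 15

Answer: 0 3 15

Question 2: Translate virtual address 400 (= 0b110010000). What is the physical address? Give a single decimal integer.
Answer: 624

Derivation:
vaddr = 400 = 0b110010000
Split: l1_idx=3, l2_idx=1, offset=0
L1[3] = 3
L2[3][1] = 39
paddr = 39 * 16 + 0 = 624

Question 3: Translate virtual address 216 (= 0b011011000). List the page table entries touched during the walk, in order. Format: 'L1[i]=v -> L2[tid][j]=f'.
vaddr = 216 = 0b011011000
Split: l1_idx=1, l2_idx=5, offset=8

Answer: L1[1]=0 -> L2[0][5]=33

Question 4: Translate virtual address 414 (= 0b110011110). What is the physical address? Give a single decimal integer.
Answer: 638

Derivation:
vaddr = 414 = 0b110011110
Split: l1_idx=3, l2_idx=1, offset=14
L1[3] = 3
L2[3][1] = 39
paddr = 39 * 16 + 14 = 638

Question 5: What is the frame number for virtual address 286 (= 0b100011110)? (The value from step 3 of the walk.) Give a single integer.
vaddr = 286: l1_idx=2, l2_idx=1
L1[2] = 2; L2[2][1] = 34

Answer: 34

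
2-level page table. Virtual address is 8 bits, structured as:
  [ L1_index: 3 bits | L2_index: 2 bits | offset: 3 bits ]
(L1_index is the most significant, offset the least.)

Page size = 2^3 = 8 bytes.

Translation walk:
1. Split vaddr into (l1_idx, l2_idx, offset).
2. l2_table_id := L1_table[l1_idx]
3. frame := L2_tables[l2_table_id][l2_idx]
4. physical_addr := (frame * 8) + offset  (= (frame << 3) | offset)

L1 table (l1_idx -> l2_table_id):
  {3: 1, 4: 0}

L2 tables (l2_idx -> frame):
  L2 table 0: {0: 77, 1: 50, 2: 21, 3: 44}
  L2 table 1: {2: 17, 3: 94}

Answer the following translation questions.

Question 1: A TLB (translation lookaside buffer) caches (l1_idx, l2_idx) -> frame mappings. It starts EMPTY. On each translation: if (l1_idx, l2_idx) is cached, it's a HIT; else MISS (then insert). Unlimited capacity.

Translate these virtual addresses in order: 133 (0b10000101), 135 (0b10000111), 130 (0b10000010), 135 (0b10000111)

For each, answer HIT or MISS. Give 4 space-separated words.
vaddr=133: (4,0) not in TLB -> MISS, insert
vaddr=135: (4,0) in TLB -> HIT
vaddr=130: (4,0) in TLB -> HIT
vaddr=135: (4,0) in TLB -> HIT

Answer: MISS HIT HIT HIT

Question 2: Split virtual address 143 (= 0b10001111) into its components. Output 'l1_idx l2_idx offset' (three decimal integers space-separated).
Answer: 4 1 7

Derivation:
vaddr = 143 = 0b10001111
  top 3 bits -> l1_idx = 4
  next 2 bits -> l2_idx = 1
  bottom 3 bits -> offset = 7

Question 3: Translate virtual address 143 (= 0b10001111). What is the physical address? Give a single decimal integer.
Answer: 407

Derivation:
vaddr = 143 = 0b10001111
Split: l1_idx=4, l2_idx=1, offset=7
L1[4] = 0
L2[0][1] = 50
paddr = 50 * 8 + 7 = 407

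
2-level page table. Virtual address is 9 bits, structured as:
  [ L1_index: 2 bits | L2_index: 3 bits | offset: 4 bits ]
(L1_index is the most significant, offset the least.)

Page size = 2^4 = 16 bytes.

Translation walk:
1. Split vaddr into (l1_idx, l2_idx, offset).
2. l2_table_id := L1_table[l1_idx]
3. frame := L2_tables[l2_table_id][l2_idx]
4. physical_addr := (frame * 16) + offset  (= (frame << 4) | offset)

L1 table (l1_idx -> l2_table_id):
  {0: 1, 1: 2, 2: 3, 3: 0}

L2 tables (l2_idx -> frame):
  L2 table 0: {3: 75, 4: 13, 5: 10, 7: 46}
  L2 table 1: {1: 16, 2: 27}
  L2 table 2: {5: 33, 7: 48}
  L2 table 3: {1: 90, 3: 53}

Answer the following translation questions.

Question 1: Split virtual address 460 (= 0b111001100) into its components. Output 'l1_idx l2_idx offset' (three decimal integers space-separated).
vaddr = 460 = 0b111001100
  top 2 bits -> l1_idx = 3
  next 3 bits -> l2_idx = 4
  bottom 4 bits -> offset = 12

Answer: 3 4 12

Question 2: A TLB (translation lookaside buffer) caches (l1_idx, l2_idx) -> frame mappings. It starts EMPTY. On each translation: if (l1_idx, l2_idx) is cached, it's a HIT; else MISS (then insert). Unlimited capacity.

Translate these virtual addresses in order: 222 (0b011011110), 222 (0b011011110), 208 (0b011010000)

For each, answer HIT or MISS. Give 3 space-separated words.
Answer: MISS HIT HIT

Derivation:
vaddr=222: (1,5) not in TLB -> MISS, insert
vaddr=222: (1,5) in TLB -> HIT
vaddr=208: (1,5) in TLB -> HIT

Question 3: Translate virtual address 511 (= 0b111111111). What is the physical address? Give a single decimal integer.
Answer: 751

Derivation:
vaddr = 511 = 0b111111111
Split: l1_idx=3, l2_idx=7, offset=15
L1[3] = 0
L2[0][7] = 46
paddr = 46 * 16 + 15 = 751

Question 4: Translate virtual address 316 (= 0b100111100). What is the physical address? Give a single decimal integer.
Answer: 860

Derivation:
vaddr = 316 = 0b100111100
Split: l1_idx=2, l2_idx=3, offset=12
L1[2] = 3
L2[3][3] = 53
paddr = 53 * 16 + 12 = 860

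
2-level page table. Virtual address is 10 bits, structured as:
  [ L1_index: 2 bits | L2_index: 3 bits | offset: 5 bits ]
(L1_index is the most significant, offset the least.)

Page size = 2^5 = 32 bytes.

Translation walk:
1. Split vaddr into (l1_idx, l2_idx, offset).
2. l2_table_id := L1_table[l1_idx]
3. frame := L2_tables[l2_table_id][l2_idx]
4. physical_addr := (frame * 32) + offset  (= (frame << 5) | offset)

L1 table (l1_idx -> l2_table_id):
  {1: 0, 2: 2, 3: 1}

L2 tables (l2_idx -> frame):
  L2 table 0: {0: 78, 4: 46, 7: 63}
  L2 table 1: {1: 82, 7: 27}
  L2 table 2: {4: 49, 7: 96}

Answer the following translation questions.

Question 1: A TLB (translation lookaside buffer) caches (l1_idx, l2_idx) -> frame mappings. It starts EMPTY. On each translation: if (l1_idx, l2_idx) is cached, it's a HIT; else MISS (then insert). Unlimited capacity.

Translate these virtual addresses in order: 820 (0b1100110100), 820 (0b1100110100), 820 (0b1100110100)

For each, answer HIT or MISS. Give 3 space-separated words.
vaddr=820: (3,1) not in TLB -> MISS, insert
vaddr=820: (3,1) in TLB -> HIT
vaddr=820: (3,1) in TLB -> HIT

Answer: MISS HIT HIT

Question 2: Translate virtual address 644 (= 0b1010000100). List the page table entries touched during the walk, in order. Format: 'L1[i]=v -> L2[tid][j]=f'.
Answer: L1[2]=2 -> L2[2][4]=49

Derivation:
vaddr = 644 = 0b1010000100
Split: l1_idx=2, l2_idx=4, offset=4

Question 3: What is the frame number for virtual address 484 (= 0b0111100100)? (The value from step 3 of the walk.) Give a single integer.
Answer: 63

Derivation:
vaddr = 484: l1_idx=1, l2_idx=7
L1[1] = 0; L2[0][7] = 63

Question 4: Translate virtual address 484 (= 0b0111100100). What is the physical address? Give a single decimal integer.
vaddr = 484 = 0b0111100100
Split: l1_idx=1, l2_idx=7, offset=4
L1[1] = 0
L2[0][7] = 63
paddr = 63 * 32 + 4 = 2020

Answer: 2020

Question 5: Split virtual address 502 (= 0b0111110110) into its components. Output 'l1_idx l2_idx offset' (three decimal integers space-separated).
Answer: 1 7 22

Derivation:
vaddr = 502 = 0b0111110110
  top 2 bits -> l1_idx = 1
  next 3 bits -> l2_idx = 7
  bottom 5 bits -> offset = 22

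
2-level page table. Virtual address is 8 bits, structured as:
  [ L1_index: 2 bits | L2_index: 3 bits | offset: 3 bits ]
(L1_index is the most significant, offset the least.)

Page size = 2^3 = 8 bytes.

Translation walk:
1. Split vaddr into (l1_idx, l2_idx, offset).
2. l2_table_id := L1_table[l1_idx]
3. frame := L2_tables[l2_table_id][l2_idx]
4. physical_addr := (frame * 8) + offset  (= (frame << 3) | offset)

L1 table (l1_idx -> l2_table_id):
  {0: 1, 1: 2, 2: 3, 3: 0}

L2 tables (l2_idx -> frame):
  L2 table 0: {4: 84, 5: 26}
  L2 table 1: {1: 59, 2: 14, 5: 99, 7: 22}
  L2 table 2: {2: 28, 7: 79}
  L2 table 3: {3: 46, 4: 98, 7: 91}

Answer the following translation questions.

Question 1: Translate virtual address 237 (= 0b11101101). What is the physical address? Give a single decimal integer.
vaddr = 237 = 0b11101101
Split: l1_idx=3, l2_idx=5, offset=5
L1[3] = 0
L2[0][5] = 26
paddr = 26 * 8 + 5 = 213

Answer: 213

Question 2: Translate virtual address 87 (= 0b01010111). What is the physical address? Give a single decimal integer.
vaddr = 87 = 0b01010111
Split: l1_idx=1, l2_idx=2, offset=7
L1[1] = 2
L2[2][2] = 28
paddr = 28 * 8 + 7 = 231

Answer: 231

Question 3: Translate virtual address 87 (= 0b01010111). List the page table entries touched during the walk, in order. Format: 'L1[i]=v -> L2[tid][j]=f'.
vaddr = 87 = 0b01010111
Split: l1_idx=1, l2_idx=2, offset=7

Answer: L1[1]=2 -> L2[2][2]=28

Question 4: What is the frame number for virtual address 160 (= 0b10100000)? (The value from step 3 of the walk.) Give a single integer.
vaddr = 160: l1_idx=2, l2_idx=4
L1[2] = 3; L2[3][4] = 98

Answer: 98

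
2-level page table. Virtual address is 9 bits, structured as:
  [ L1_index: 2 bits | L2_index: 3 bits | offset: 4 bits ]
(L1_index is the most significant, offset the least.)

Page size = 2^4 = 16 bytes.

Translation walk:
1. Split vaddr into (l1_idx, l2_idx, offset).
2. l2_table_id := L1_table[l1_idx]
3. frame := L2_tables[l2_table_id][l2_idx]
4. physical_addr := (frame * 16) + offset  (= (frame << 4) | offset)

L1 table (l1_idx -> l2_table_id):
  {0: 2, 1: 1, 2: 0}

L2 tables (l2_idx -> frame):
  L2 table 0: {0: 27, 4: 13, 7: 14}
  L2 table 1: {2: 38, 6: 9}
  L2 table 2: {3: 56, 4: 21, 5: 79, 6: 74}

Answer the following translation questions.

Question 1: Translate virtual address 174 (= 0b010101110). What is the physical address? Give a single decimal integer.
Answer: 622

Derivation:
vaddr = 174 = 0b010101110
Split: l1_idx=1, l2_idx=2, offset=14
L1[1] = 1
L2[1][2] = 38
paddr = 38 * 16 + 14 = 622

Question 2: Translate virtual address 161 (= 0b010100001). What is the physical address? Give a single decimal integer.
Answer: 609

Derivation:
vaddr = 161 = 0b010100001
Split: l1_idx=1, l2_idx=2, offset=1
L1[1] = 1
L2[1][2] = 38
paddr = 38 * 16 + 1 = 609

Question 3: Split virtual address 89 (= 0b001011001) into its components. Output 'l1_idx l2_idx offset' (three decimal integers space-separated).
vaddr = 89 = 0b001011001
  top 2 bits -> l1_idx = 0
  next 3 bits -> l2_idx = 5
  bottom 4 bits -> offset = 9

Answer: 0 5 9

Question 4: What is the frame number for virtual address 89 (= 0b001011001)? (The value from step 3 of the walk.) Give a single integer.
vaddr = 89: l1_idx=0, l2_idx=5
L1[0] = 2; L2[2][5] = 79

Answer: 79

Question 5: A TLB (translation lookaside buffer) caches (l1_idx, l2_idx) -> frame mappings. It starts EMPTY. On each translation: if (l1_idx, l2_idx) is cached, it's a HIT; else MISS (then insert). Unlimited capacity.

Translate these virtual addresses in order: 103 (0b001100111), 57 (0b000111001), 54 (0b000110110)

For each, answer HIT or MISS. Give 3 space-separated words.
Answer: MISS MISS HIT

Derivation:
vaddr=103: (0,6) not in TLB -> MISS, insert
vaddr=57: (0,3) not in TLB -> MISS, insert
vaddr=54: (0,3) in TLB -> HIT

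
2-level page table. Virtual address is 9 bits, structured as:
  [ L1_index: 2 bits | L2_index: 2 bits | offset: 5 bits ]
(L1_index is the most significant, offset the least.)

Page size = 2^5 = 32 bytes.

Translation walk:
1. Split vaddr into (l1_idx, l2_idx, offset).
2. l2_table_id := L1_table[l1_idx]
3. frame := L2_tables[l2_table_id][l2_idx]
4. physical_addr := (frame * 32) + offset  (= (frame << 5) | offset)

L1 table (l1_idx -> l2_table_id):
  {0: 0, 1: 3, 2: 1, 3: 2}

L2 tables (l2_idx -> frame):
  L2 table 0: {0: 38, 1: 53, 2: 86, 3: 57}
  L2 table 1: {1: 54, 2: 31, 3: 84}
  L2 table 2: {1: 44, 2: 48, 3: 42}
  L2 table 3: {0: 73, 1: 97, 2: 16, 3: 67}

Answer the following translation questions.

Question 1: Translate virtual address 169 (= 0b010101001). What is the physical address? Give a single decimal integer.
vaddr = 169 = 0b010101001
Split: l1_idx=1, l2_idx=1, offset=9
L1[1] = 3
L2[3][1] = 97
paddr = 97 * 32 + 9 = 3113

Answer: 3113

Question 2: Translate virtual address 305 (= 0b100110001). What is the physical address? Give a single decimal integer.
Answer: 1745

Derivation:
vaddr = 305 = 0b100110001
Split: l1_idx=2, l2_idx=1, offset=17
L1[2] = 1
L2[1][1] = 54
paddr = 54 * 32 + 17 = 1745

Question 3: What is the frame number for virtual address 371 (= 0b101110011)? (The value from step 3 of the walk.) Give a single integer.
Answer: 84

Derivation:
vaddr = 371: l1_idx=2, l2_idx=3
L1[2] = 1; L2[1][3] = 84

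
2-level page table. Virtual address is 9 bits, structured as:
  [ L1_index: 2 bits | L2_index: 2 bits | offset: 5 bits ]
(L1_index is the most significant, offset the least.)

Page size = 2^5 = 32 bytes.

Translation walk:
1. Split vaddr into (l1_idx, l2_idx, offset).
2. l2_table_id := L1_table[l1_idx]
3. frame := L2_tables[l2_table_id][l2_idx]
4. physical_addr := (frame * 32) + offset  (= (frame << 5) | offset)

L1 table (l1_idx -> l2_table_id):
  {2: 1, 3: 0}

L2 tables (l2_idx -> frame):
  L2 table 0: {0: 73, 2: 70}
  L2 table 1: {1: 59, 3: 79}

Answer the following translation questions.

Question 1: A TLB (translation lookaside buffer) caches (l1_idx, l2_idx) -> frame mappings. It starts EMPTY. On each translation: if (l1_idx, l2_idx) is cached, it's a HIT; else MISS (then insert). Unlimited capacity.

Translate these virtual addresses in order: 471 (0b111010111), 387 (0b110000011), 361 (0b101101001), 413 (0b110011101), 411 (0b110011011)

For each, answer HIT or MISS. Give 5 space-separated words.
vaddr=471: (3,2) not in TLB -> MISS, insert
vaddr=387: (3,0) not in TLB -> MISS, insert
vaddr=361: (2,3) not in TLB -> MISS, insert
vaddr=413: (3,0) in TLB -> HIT
vaddr=411: (3,0) in TLB -> HIT

Answer: MISS MISS MISS HIT HIT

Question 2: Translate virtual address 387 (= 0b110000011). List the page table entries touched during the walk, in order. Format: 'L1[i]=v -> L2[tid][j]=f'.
vaddr = 387 = 0b110000011
Split: l1_idx=3, l2_idx=0, offset=3

Answer: L1[3]=0 -> L2[0][0]=73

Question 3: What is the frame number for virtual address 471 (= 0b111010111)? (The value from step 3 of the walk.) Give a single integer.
Answer: 70

Derivation:
vaddr = 471: l1_idx=3, l2_idx=2
L1[3] = 0; L2[0][2] = 70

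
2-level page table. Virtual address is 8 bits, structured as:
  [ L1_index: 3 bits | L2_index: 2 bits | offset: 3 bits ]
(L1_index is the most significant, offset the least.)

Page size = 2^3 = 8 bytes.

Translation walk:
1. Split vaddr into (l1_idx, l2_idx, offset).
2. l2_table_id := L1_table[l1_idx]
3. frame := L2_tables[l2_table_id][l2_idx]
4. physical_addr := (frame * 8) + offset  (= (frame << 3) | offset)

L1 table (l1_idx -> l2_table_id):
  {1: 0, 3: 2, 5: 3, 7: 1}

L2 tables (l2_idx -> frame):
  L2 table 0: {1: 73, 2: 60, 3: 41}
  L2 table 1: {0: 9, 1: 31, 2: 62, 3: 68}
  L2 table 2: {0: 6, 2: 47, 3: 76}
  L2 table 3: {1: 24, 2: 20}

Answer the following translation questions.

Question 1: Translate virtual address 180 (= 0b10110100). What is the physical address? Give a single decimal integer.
Answer: 164

Derivation:
vaddr = 180 = 0b10110100
Split: l1_idx=5, l2_idx=2, offset=4
L1[5] = 3
L2[3][2] = 20
paddr = 20 * 8 + 4 = 164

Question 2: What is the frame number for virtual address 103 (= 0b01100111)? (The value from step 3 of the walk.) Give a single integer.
Answer: 6

Derivation:
vaddr = 103: l1_idx=3, l2_idx=0
L1[3] = 2; L2[2][0] = 6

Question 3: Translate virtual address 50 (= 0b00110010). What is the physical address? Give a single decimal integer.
vaddr = 50 = 0b00110010
Split: l1_idx=1, l2_idx=2, offset=2
L1[1] = 0
L2[0][2] = 60
paddr = 60 * 8 + 2 = 482

Answer: 482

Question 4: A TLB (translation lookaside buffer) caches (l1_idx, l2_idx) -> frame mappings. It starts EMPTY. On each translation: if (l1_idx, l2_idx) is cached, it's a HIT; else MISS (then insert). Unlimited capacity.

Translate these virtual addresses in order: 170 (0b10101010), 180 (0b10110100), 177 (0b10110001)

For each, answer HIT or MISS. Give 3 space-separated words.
Answer: MISS MISS HIT

Derivation:
vaddr=170: (5,1) not in TLB -> MISS, insert
vaddr=180: (5,2) not in TLB -> MISS, insert
vaddr=177: (5,2) in TLB -> HIT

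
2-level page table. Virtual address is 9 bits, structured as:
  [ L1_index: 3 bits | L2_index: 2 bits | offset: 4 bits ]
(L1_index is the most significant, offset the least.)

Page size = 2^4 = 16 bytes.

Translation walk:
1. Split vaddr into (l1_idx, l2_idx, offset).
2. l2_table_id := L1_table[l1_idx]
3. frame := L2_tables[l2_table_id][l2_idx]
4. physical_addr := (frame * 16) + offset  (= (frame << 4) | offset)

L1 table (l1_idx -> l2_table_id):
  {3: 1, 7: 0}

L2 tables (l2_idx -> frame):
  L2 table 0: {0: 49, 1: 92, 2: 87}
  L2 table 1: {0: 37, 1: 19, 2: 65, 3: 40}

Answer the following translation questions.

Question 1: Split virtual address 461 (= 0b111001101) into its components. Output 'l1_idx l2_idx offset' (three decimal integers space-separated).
Answer: 7 0 13

Derivation:
vaddr = 461 = 0b111001101
  top 3 bits -> l1_idx = 7
  next 2 bits -> l2_idx = 0
  bottom 4 bits -> offset = 13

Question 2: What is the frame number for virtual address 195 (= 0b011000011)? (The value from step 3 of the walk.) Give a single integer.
vaddr = 195: l1_idx=3, l2_idx=0
L1[3] = 1; L2[1][0] = 37

Answer: 37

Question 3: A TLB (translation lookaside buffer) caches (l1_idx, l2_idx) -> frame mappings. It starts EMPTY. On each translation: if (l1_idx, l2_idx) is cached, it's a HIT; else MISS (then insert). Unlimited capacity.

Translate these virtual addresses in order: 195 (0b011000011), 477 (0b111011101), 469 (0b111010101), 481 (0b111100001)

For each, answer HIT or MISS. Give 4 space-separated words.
Answer: MISS MISS HIT MISS

Derivation:
vaddr=195: (3,0) not in TLB -> MISS, insert
vaddr=477: (7,1) not in TLB -> MISS, insert
vaddr=469: (7,1) in TLB -> HIT
vaddr=481: (7,2) not in TLB -> MISS, insert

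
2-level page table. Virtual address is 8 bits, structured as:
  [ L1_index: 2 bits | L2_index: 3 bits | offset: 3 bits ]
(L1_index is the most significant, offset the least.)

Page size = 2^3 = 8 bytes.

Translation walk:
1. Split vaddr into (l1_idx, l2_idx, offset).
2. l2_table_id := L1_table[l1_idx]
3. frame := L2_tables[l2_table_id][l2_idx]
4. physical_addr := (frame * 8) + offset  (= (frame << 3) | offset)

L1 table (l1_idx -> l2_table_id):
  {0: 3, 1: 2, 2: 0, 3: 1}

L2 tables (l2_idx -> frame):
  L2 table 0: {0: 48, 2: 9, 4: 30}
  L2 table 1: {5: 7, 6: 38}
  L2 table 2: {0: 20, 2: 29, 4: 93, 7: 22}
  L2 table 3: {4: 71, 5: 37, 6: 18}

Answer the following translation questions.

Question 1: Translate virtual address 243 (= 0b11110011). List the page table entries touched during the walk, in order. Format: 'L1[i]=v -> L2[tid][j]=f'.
Answer: L1[3]=1 -> L2[1][6]=38

Derivation:
vaddr = 243 = 0b11110011
Split: l1_idx=3, l2_idx=6, offset=3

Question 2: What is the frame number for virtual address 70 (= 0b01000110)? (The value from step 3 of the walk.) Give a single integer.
vaddr = 70: l1_idx=1, l2_idx=0
L1[1] = 2; L2[2][0] = 20

Answer: 20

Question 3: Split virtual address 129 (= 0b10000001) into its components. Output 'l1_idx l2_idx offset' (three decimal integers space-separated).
vaddr = 129 = 0b10000001
  top 2 bits -> l1_idx = 2
  next 3 bits -> l2_idx = 0
  bottom 3 bits -> offset = 1

Answer: 2 0 1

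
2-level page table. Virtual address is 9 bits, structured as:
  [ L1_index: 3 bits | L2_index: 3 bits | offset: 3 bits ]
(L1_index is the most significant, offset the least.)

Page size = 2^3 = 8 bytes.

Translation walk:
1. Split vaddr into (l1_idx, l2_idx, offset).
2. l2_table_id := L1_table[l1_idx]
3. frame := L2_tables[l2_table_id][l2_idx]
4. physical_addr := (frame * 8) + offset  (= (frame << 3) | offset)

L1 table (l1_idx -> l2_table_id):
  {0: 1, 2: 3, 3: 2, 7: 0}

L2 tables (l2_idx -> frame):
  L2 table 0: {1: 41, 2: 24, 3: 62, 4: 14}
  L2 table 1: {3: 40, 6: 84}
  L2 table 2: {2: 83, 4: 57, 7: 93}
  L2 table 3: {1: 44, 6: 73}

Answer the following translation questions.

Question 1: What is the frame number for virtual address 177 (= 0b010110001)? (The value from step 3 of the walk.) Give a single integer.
vaddr = 177: l1_idx=2, l2_idx=6
L1[2] = 3; L2[3][6] = 73

Answer: 73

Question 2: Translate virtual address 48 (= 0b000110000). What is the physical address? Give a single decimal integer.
Answer: 672

Derivation:
vaddr = 48 = 0b000110000
Split: l1_idx=0, l2_idx=6, offset=0
L1[0] = 1
L2[1][6] = 84
paddr = 84 * 8 + 0 = 672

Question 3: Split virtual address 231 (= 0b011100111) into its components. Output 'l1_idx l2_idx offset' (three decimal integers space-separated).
Answer: 3 4 7

Derivation:
vaddr = 231 = 0b011100111
  top 3 bits -> l1_idx = 3
  next 3 bits -> l2_idx = 4
  bottom 3 bits -> offset = 7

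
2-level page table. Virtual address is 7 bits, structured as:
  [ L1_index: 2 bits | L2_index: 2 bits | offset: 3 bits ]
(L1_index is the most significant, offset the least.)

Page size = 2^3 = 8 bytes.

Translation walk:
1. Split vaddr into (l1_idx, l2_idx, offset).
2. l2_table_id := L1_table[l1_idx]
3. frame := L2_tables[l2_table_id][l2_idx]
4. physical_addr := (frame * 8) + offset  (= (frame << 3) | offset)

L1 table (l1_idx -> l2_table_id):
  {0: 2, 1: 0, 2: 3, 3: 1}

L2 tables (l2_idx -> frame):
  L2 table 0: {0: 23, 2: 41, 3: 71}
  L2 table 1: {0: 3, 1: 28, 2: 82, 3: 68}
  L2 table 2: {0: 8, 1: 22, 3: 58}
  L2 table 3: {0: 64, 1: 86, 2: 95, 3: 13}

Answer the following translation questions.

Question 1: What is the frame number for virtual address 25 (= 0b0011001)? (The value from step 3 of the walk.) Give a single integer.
vaddr = 25: l1_idx=0, l2_idx=3
L1[0] = 2; L2[2][3] = 58

Answer: 58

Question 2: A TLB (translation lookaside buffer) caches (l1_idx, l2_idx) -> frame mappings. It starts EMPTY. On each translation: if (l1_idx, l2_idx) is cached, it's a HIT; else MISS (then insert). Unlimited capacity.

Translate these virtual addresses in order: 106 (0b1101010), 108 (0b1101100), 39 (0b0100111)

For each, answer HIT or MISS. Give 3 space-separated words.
vaddr=106: (3,1) not in TLB -> MISS, insert
vaddr=108: (3,1) in TLB -> HIT
vaddr=39: (1,0) not in TLB -> MISS, insert

Answer: MISS HIT MISS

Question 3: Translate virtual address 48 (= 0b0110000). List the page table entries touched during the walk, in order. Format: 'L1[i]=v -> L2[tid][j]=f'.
vaddr = 48 = 0b0110000
Split: l1_idx=1, l2_idx=2, offset=0

Answer: L1[1]=0 -> L2[0][2]=41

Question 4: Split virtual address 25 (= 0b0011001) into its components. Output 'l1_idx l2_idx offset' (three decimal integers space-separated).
vaddr = 25 = 0b0011001
  top 2 bits -> l1_idx = 0
  next 2 bits -> l2_idx = 3
  bottom 3 bits -> offset = 1

Answer: 0 3 1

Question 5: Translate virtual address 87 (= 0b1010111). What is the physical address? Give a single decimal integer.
vaddr = 87 = 0b1010111
Split: l1_idx=2, l2_idx=2, offset=7
L1[2] = 3
L2[3][2] = 95
paddr = 95 * 8 + 7 = 767

Answer: 767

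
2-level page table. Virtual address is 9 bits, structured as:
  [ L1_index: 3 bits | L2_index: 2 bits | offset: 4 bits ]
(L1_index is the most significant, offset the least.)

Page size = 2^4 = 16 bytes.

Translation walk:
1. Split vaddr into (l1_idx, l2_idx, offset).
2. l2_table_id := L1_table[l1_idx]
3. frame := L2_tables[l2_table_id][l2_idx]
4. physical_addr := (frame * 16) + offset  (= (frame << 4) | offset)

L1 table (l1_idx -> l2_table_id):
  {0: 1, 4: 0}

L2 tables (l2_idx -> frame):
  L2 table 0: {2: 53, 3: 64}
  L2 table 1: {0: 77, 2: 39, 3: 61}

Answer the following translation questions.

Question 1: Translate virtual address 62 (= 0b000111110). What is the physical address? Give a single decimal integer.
vaddr = 62 = 0b000111110
Split: l1_idx=0, l2_idx=3, offset=14
L1[0] = 1
L2[1][3] = 61
paddr = 61 * 16 + 14 = 990

Answer: 990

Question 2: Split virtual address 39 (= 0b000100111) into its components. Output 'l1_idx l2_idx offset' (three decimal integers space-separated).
vaddr = 39 = 0b000100111
  top 3 bits -> l1_idx = 0
  next 2 bits -> l2_idx = 2
  bottom 4 bits -> offset = 7

Answer: 0 2 7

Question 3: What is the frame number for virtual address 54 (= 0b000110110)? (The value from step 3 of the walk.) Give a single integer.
Answer: 61

Derivation:
vaddr = 54: l1_idx=0, l2_idx=3
L1[0] = 1; L2[1][3] = 61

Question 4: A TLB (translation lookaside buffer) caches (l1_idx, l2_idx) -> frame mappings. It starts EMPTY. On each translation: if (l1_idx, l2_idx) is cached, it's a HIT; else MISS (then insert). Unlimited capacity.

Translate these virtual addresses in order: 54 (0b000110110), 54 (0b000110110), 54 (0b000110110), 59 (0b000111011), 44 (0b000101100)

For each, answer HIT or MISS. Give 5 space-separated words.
Answer: MISS HIT HIT HIT MISS

Derivation:
vaddr=54: (0,3) not in TLB -> MISS, insert
vaddr=54: (0,3) in TLB -> HIT
vaddr=54: (0,3) in TLB -> HIT
vaddr=59: (0,3) in TLB -> HIT
vaddr=44: (0,2) not in TLB -> MISS, insert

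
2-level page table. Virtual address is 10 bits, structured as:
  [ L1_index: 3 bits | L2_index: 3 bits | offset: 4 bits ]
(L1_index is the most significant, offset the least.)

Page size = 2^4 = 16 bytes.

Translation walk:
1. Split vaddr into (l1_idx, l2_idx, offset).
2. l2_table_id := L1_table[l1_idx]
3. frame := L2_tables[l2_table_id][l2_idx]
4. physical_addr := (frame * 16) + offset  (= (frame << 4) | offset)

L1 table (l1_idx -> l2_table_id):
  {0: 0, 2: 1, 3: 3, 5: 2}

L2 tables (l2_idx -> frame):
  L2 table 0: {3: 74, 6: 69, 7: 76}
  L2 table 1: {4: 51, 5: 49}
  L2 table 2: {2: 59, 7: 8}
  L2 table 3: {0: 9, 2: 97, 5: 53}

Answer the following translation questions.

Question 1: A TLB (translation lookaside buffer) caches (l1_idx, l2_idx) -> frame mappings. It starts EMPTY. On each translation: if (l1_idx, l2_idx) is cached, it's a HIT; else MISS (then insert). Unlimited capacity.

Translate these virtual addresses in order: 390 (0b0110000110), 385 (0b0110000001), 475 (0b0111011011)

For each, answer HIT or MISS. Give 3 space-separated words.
vaddr=390: (3,0) not in TLB -> MISS, insert
vaddr=385: (3,0) in TLB -> HIT
vaddr=475: (3,5) not in TLB -> MISS, insert

Answer: MISS HIT MISS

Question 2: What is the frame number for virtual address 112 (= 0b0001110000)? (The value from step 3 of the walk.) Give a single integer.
Answer: 76

Derivation:
vaddr = 112: l1_idx=0, l2_idx=7
L1[0] = 0; L2[0][7] = 76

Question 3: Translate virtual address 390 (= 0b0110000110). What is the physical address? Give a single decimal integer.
Answer: 150

Derivation:
vaddr = 390 = 0b0110000110
Split: l1_idx=3, l2_idx=0, offset=6
L1[3] = 3
L2[3][0] = 9
paddr = 9 * 16 + 6 = 150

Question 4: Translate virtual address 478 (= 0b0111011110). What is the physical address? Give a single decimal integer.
Answer: 862

Derivation:
vaddr = 478 = 0b0111011110
Split: l1_idx=3, l2_idx=5, offset=14
L1[3] = 3
L2[3][5] = 53
paddr = 53 * 16 + 14 = 862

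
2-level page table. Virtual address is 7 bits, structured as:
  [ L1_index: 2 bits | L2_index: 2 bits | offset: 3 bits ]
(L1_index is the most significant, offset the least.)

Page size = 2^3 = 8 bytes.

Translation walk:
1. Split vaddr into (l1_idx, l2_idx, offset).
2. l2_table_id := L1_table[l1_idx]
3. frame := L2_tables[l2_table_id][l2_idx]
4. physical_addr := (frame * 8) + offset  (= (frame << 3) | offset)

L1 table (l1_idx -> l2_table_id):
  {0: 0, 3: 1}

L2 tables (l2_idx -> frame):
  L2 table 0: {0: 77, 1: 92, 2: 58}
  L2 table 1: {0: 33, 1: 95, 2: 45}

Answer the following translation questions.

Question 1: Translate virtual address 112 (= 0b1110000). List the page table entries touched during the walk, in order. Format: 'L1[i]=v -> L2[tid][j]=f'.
Answer: L1[3]=1 -> L2[1][2]=45

Derivation:
vaddr = 112 = 0b1110000
Split: l1_idx=3, l2_idx=2, offset=0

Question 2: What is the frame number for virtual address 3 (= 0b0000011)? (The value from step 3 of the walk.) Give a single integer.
vaddr = 3: l1_idx=0, l2_idx=0
L1[0] = 0; L2[0][0] = 77

Answer: 77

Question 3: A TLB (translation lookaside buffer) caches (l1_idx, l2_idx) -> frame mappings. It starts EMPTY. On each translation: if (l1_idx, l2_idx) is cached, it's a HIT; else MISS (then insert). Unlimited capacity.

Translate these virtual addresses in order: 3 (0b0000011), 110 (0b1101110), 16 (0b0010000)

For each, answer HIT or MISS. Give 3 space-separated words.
Answer: MISS MISS MISS

Derivation:
vaddr=3: (0,0) not in TLB -> MISS, insert
vaddr=110: (3,1) not in TLB -> MISS, insert
vaddr=16: (0,2) not in TLB -> MISS, insert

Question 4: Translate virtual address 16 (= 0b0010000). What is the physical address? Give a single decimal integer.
vaddr = 16 = 0b0010000
Split: l1_idx=0, l2_idx=2, offset=0
L1[0] = 0
L2[0][2] = 58
paddr = 58 * 8 + 0 = 464

Answer: 464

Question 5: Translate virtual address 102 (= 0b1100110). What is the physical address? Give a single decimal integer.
Answer: 270

Derivation:
vaddr = 102 = 0b1100110
Split: l1_idx=3, l2_idx=0, offset=6
L1[3] = 1
L2[1][0] = 33
paddr = 33 * 8 + 6 = 270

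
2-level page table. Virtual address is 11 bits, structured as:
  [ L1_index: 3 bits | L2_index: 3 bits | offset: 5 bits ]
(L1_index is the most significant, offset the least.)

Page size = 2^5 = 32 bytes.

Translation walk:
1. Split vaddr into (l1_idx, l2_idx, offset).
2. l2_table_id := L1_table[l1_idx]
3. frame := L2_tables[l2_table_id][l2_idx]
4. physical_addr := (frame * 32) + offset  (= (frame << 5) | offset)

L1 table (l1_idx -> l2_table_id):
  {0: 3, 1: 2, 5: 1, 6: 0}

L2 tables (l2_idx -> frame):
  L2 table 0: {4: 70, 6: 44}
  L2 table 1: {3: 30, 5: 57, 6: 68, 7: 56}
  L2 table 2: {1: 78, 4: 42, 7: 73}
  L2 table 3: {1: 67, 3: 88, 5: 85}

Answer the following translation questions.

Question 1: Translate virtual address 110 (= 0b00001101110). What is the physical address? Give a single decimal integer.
vaddr = 110 = 0b00001101110
Split: l1_idx=0, l2_idx=3, offset=14
L1[0] = 3
L2[3][3] = 88
paddr = 88 * 32 + 14 = 2830

Answer: 2830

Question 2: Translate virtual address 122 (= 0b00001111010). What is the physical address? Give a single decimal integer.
Answer: 2842

Derivation:
vaddr = 122 = 0b00001111010
Split: l1_idx=0, l2_idx=3, offset=26
L1[0] = 3
L2[3][3] = 88
paddr = 88 * 32 + 26 = 2842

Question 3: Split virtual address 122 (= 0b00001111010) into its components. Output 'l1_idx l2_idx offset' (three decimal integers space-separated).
vaddr = 122 = 0b00001111010
  top 3 bits -> l1_idx = 0
  next 3 bits -> l2_idx = 3
  bottom 5 bits -> offset = 26

Answer: 0 3 26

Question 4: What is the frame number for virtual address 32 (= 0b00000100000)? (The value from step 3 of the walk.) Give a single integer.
Answer: 67

Derivation:
vaddr = 32: l1_idx=0, l2_idx=1
L1[0] = 3; L2[3][1] = 67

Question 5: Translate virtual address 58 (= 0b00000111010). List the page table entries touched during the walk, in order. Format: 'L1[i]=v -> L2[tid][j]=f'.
vaddr = 58 = 0b00000111010
Split: l1_idx=0, l2_idx=1, offset=26

Answer: L1[0]=3 -> L2[3][1]=67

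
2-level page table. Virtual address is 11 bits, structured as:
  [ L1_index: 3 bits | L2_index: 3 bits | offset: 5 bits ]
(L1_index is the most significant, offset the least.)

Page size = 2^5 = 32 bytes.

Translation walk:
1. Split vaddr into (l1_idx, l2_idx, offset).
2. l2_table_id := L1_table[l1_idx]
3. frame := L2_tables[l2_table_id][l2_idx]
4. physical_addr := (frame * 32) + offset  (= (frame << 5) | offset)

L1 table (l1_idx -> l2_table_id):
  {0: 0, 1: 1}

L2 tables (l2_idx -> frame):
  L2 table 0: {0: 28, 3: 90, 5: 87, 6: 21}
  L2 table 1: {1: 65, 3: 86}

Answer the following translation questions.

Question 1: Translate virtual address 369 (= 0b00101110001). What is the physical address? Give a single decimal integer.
Answer: 2769

Derivation:
vaddr = 369 = 0b00101110001
Split: l1_idx=1, l2_idx=3, offset=17
L1[1] = 1
L2[1][3] = 86
paddr = 86 * 32 + 17 = 2769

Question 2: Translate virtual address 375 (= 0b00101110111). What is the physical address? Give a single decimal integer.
Answer: 2775

Derivation:
vaddr = 375 = 0b00101110111
Split: l1_idx=1, l2_idx=3, offset=23
L1[1] = 1
L2[1][3] = 86
paddr = 86 * 32 + 23 = 2775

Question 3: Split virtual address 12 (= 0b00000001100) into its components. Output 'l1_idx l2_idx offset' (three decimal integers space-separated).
vaddr = 12 = 0b00000001100
  top 3 bits -> l1_idx = 0
  next 3 bits -> l2_idx = 0
  bottom 5 bits -> offset = 12

Answer: 0 0 12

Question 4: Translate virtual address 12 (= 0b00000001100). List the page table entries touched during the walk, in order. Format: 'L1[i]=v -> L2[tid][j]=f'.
Answer: L1[0]=0 -> L2[0][0]=28

Derivation:
vaddr = 12 = 0b00000001100
Split: l1_idx=0, l2_idx=0, offset=12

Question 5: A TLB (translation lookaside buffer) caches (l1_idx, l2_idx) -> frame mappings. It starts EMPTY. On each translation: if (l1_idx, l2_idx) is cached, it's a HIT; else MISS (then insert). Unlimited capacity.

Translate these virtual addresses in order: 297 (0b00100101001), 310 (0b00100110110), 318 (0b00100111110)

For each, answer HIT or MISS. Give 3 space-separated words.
vaddr=297: (1,1) not in TLB -> MISS, insert
vaddr=310: (1,1) in TLB -> HIT
vaddr=318: (1,1) in TLB -> HIT

Answer: MISS HIT HIT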